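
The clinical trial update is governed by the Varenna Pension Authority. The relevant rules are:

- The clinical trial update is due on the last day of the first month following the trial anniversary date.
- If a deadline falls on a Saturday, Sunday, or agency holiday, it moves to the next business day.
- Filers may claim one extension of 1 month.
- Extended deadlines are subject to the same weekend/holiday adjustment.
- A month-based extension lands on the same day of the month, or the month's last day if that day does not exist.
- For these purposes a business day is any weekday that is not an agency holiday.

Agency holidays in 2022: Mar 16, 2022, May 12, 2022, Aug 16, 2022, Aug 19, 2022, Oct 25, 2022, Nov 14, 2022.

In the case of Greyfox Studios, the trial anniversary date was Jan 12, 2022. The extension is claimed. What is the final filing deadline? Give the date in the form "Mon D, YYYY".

Mar 28, 2022

1 month after Jan 12, 2022 falls in February 2022; the last day of that month is Feb 28, 2022.
Feb 28, 2022 is a Monday and not a listed holiday, so it stands.
The 1 month extension carries Feb 28, 2022 to Mar 28, 2022.
Since Mar 28, 2022 is a Monday and not a holiday, the date is unchanged.
The final due date is Mar 28, 2022.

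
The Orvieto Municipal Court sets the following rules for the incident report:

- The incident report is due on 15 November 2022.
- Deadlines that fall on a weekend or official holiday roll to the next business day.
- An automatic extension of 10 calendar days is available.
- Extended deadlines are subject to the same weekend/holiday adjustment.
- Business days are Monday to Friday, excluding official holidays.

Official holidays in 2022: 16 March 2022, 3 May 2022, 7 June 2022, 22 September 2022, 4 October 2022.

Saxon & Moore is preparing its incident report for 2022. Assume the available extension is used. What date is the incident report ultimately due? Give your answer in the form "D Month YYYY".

The statutory due date is 15 November 2022.
15 November 2022 falls on a Tuesday, which is a business day, so no adjustment is needed.
The 10-calendar-day extension moves the deadline from 15 November 2022 to 25 November 2022.
25 November 2022 falls on a Friday, which is a business day, so no adjustment is needed.
Final deadline: 25 November 2022.

25 November 2022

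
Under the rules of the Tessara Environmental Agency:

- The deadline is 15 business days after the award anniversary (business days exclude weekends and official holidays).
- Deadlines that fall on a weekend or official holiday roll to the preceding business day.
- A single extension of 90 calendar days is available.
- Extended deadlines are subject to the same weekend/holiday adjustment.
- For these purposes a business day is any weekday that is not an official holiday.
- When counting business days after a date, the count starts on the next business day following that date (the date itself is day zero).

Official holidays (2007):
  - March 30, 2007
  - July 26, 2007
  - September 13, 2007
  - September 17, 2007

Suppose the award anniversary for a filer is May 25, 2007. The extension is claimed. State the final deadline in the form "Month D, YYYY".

September 12, 2007

15 business days after May 25, 2007, excluding weekends and holidays, is June 15, 2007.
June 15, 2007 (Friday) is already a business day.
The 90-calendar-day extension moves the deadline from June 15, 2007 to September 13, 2007.
September 13, 2007 is a listed holiday, so it moves to the preceding business day, September 12, 2007 (Wednesday).
So the filing is due September 12, 2007.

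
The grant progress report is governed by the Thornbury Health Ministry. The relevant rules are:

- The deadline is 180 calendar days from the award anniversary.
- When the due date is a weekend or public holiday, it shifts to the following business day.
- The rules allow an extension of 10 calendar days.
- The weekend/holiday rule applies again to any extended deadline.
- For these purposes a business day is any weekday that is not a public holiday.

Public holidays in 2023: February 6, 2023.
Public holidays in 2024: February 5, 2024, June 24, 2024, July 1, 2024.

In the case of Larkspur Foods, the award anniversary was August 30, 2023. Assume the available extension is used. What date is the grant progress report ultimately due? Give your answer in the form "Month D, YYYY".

March 7, 2024

From August 30, 2023, 180 calendar days later is February 26, 2024.
February 26, 2024 is a Monday and not a listed holiday, so it stands.
Applying the 10-calendar-day extension: February 26, 2024 + 10 days = March 7, 2024.
March 7, 2024 falls on a Thursday, which is a business day, so no adjustment is needed.
So the filing is due March 7, 2024.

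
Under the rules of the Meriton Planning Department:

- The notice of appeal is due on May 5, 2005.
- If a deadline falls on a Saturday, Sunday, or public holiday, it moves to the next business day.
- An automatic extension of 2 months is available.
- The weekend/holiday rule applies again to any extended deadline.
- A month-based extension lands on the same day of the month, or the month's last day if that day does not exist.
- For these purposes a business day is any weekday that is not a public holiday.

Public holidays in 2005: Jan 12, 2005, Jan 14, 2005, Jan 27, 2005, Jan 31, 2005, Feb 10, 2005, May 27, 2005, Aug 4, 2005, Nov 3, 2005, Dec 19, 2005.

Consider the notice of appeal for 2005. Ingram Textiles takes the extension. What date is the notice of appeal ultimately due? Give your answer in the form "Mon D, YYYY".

The stated deadline is May 5, 2005.
Since May 5, 2005 is a Thursday and not a holiday, the date is unchanged.
Applying the 2 months extension: 2 months after May 5, 2005 is Jul 5, 2005.
Jul 5, 2005 falls on a Tuesday, which is a business day, so no adjustment is needed.
So the filing is due Jul 5, 2005.

Jul 5, 2005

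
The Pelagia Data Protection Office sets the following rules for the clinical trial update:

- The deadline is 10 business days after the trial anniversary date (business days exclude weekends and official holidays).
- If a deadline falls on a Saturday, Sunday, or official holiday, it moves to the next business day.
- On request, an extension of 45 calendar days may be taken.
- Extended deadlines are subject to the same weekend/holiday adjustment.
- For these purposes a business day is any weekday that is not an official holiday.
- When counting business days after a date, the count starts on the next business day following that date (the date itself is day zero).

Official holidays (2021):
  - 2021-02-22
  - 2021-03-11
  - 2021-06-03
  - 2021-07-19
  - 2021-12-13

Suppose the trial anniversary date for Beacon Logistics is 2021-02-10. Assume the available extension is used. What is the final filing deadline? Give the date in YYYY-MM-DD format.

10 business days after 2021-02-10, excluding weekends and holidays, is 2021-02-25.
2021-02-25 (Thursday) is already a business day.
The 45-calendar-day extension moves the deadline from 2021-02-25 to 2021-04-11.
2021-04-11 is a Sunday; the next business day is 2021-04-12 (Monday).
Deadline: 2021-04-12.

2021-04-12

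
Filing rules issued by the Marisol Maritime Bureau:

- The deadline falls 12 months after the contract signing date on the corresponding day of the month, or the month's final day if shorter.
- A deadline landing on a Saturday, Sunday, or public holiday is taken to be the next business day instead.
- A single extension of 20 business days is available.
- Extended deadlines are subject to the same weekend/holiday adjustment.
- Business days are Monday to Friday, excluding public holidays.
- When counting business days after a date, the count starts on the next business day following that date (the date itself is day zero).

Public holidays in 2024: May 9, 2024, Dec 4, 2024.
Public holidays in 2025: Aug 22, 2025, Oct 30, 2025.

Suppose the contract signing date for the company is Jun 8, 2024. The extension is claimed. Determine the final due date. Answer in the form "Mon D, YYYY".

12 months from Jun 8, 2024 is Jun 8, 2025.
Jun 8, 2025 is a Sunday; the next business day is Jun 9, 2025 (Monday).
Counting 20 further business days from Jun 9, 2025 reaches Jul 7, 2025.
Jul 7, 2025 is a Monday and not a listed holiday, so it stands.
Final deadline: Jul 7, 2025.

Jul 7, 2025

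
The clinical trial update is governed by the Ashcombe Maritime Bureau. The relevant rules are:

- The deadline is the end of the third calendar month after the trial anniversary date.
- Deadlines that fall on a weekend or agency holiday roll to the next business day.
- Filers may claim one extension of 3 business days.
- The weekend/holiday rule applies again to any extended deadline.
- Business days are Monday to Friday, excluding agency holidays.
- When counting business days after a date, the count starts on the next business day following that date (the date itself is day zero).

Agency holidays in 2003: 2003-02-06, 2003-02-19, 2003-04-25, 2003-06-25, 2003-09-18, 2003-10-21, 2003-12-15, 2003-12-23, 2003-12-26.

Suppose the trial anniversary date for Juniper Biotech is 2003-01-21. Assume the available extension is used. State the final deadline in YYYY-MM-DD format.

2003-05-05

3 months after 2003-01-21 is April 2003; that month ends on 2003-04-30.
2003-04-30 falls on a Wednesday, which is a business day, so no adjustment is needed.
Applying the 3-business-day extension: 3 business days after 2003-04-30 is 2003-05-05.
2003-05-05 is a Monday and not a listed holiday, so it stands.
Final deadline: 2003-05-05.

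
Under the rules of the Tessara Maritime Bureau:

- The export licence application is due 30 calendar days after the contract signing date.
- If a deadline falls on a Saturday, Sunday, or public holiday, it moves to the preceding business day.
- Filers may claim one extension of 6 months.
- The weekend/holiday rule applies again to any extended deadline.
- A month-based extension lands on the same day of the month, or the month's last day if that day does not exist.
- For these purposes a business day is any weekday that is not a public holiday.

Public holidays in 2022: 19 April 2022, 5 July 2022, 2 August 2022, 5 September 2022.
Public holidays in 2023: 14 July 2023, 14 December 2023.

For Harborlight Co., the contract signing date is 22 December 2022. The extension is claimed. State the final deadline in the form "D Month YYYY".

Adding 30 calendar days to 22 December 2022 gives 21 January 2023.
Because 21 January 2023 is a Saturday, the deadline becomes 20 January 2023 (Friday).
Applying the 6 months extension: 6 months after 20 January 2023 is 20 July 2023.
20 July 2023 falls on a Thursday, which is a business day, so no adjustment is needed.
The final due date is 20 July 2023.

20 July 2023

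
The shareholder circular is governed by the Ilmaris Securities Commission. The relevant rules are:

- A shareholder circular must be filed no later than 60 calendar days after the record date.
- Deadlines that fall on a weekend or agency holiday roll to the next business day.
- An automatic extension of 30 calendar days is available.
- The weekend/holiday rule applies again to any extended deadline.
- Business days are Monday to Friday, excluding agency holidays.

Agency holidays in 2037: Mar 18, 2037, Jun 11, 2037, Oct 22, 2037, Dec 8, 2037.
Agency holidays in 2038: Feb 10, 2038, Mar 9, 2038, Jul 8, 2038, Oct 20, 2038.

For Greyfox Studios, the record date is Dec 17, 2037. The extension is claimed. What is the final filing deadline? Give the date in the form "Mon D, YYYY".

Adding 60 calendar days to Dec 17, 2037 gives Feb 15, 2038.
Feb 15, 2038 falls on a Monday, which is a business day, so no adjustment is needed.
Add the 30 calendar-day extension to Feb 15, 2038: Mar 17, 2038.
Mar 17, 2038 falls on a Wednesday, which is a business day, so no adjustment is needed.
So the filing is due Mar 17, 2038.

Mar 17, 2038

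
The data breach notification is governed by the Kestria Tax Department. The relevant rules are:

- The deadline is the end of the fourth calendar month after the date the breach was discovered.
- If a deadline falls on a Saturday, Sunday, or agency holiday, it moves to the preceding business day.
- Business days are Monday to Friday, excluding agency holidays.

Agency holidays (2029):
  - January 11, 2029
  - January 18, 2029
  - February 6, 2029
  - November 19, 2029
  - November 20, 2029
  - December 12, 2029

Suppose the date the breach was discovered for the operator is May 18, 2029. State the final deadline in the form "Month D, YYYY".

September 28, 2029

4 months after May 18, 2029 is September 2029; that month ends on September 30, 2029.
September 30, 2029 is a Sunday; the preceding business day is September 28, 2029 (Friday).
Final deadline: September 28, 2029.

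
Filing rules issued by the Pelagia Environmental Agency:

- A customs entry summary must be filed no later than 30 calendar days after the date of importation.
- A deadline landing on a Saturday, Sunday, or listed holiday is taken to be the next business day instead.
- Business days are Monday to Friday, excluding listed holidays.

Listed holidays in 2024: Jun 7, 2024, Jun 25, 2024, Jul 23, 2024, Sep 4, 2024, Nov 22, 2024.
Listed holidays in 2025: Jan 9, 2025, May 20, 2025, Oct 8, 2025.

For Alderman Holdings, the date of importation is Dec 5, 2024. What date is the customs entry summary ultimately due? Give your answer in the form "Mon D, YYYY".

30 calendar days after Dec 5, 2024 is Jan 4, 2025.
Jan 4, 2025 is a Saturday, so it moves to the next business day, Jan 6, 2025 (Monday).
The final due date is Jan 6, 2025.

Jan 6, 2025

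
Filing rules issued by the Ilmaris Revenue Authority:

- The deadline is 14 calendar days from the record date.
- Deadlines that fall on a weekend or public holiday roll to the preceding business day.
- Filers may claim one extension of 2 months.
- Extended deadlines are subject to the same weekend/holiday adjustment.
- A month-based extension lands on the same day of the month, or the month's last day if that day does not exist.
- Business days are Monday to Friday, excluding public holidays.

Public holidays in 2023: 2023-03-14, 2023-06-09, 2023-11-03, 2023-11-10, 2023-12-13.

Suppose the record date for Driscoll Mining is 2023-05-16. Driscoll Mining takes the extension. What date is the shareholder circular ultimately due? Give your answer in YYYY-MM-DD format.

From 2023-05-16, 14 calendar days later is 2023-05-30.
Since 2023-05-30 is a Tuesday and not a holiday, the date is unchanged.
Add 2 months to 2023-05-30: 2023-07-30.
2023-07-30 falls on a Sunday. Rolling to the preceding business day gives 2023-07-28, a Friday.
Final deadline: 2023-07-28.

2023-07-28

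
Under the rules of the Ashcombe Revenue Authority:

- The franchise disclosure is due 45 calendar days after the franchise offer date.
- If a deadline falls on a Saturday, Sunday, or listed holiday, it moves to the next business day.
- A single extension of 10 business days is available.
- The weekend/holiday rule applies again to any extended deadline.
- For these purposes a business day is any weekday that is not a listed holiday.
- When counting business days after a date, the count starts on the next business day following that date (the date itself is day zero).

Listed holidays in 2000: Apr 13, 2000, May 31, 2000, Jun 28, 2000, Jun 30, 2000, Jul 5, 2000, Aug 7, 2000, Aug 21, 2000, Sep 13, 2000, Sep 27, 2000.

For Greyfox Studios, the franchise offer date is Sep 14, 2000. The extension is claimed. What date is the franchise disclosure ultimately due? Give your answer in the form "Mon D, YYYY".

Nov 13, 2000

Adding 45 calendar days to Sep 14, 2000 gives Oct 29, 2000.
Oct 29, 2000 is a Sunday; the next business day is Oct 30, 2000 (Monday).
Counting 10 further business days from Oct 30, 2000 reaches Nov 13, 2000.
Nov 13, 2000 is a Monday and not a listed holiday, so it stands.
Deadline: Nov 13, 2000.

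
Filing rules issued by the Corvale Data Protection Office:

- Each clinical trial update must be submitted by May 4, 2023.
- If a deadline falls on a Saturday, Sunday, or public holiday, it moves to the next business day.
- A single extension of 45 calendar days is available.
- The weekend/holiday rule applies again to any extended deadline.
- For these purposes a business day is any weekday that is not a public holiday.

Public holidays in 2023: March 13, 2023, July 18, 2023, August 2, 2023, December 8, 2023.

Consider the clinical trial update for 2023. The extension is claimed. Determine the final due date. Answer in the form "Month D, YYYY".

June 19, 2023

The stated deadline is May 4, 2023.
May 4, 2023 (Thursday) is already a business day.
The 45-calendar-day extension moves the deadline from May 4, 2023 to June 18, 2023.
Because June 18, 2023 is a Sunday, the deadline becomes June 19, 2023 (Monday).
Deadline: June 19, 2023.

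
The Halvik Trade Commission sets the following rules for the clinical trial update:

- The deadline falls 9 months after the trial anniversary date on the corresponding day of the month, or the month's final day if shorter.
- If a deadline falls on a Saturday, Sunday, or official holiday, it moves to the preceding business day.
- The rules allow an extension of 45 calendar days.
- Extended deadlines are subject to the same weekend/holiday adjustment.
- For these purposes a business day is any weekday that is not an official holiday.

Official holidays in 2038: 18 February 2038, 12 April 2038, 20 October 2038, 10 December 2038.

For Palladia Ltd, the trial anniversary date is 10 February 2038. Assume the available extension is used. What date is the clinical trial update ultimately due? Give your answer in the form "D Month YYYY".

24 December 2038

Moving 9 months forward from 10 February 2038 on the corresponding day gives 10 November 2038.
Since 10 November 2038 is a Wednesday and not a holiday, the date is unchanged.
Applying the 45-calendar-day extension: 10 November 2038 + 45 days = 25 December 2038.
25 December 2038 is a Saturday, so it moves to the preceding business day, 24 December 2038 (Friday).
The final due date is 24 December 2038.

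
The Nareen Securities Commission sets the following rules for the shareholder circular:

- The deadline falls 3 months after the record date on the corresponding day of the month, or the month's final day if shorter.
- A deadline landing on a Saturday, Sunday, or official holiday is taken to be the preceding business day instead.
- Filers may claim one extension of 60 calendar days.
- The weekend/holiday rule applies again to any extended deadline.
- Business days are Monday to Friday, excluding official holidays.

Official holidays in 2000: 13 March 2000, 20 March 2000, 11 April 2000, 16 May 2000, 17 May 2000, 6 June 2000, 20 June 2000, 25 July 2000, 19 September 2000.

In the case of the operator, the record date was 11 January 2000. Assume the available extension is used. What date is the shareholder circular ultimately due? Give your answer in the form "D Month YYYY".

3 months from 11 January 2000 is 11 April 2000.
11 April 2000 is a listed holiday, so it moves to the preceding business day, 10 April 2000 (Monday).
Applying the 60-calendar-day extension: 10 April 2000 + 60 days = 9 June 2000.
9 June 2000 is a Friday and not a listed holiday, so it stands.
Final deadline: 9 June 2000.

9 June 2000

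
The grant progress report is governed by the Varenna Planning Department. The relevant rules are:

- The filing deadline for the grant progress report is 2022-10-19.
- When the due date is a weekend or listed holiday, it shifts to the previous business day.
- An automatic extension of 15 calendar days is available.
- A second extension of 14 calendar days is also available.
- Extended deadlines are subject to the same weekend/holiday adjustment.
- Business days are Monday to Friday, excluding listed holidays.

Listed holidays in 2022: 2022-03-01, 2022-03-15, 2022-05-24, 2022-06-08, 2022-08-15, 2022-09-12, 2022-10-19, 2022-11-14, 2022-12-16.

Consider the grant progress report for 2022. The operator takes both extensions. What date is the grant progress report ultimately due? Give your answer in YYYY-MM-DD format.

Start from the fixed due date, 2022-10-19.
2022-10-19 falls on a listed holiday. Rolling to the preceding business day gives 2022-10-18, a Tuesday.
With the 15-day extension, 2022-10-18 becomes 2022-11-02.
2022-11-02 is a Wednesday and not a listed holiday, so it stands.
Applying the 14-calendar-day extension: 2022-11-02 + 14 days = 2022-11-16.
2022-11-16 is a Wednesday and not a listed holiday, so it stands.
Deadline: 2022-11-16.

2022-11-16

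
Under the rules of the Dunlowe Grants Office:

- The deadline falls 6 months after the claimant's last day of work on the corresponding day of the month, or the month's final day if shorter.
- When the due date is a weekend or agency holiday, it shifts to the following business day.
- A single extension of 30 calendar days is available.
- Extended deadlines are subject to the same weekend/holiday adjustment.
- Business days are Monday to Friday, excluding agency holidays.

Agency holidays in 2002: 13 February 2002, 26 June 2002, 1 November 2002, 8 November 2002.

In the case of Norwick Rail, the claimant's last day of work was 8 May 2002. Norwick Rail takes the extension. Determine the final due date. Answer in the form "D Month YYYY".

11 December 2002

6 months from 8 May 2002 is 8 November 2002.
Because 8 November 2002 is a listed holiday, the deadline becomes 11 November 2002 (Monday).
Add the 30 calendar-day extension to 11 November 2002: 11 December 2002.
11 December 2002 (Wednesday) is already a business day.
The final due date is 11 December 2002.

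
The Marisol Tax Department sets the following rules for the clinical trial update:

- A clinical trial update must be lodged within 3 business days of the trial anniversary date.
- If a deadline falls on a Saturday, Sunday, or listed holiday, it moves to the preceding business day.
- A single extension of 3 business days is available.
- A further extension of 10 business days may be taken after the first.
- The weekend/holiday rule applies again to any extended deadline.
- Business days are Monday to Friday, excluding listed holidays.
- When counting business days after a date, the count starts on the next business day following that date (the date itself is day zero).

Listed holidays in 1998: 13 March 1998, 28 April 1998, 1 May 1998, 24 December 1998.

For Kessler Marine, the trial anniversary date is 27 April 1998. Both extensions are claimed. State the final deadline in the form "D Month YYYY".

21 May 1998

Starting the day after 27 April 1998 and counting 3 business days lands on 4 May 1998.
4 May 1998 (Monday) is already a business day.
The 3-business-day extension runs from 4 May 1998 to 7 May 1998.
Since 7 May 1998 is a Thursday and not a holiday, the date is unchanged.
Applying the 10-business-day extension: 10 business days after 7 May 1998 is 21 May 1998.
Since 21 May 1998 is a Thursday and not a holiday, the date is unchanged.
Final deadline: 21 May 1998.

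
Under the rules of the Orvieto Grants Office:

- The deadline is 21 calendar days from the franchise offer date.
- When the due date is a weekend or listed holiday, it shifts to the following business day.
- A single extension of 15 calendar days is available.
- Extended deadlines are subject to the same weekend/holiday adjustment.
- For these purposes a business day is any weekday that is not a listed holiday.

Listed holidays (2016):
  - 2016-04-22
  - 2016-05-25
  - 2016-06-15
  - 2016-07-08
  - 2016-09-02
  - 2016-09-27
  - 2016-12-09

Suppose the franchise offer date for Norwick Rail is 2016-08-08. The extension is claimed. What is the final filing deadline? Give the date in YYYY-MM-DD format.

Adding 21 calendar days to 2016-08-08 gives 2016-08-29.
Since 2016-08-29 is a Monday and not a holiday, the date is unchanged.
Add the 15 calendar-day extension to 2016-08-29: 2016-09-13.
Since 2016-09-13 is a Tuesday and not a holiday, the date is unchanged.
Deadline: 2016-09-13.

2016-09-13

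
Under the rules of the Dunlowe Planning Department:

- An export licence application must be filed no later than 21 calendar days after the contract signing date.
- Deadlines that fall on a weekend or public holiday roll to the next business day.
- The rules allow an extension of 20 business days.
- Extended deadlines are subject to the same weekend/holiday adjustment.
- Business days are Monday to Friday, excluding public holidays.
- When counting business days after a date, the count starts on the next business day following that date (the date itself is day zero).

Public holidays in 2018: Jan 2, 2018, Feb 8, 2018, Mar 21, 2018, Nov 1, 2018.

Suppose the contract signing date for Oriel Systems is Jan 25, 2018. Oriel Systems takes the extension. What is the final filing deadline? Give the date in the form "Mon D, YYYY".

Adding 21 calendar days to Jan 25, 2018 gives Feb 15, 2018.
Since Feb 15, 2018 is a Thursday and not a holiday, the date is unchanged.
Applying the 20-business-day extension: 20 business days after Feb 15, 2018 is Mar 15, 2018.
Since Mar 15, 2018 is a Thursday and not a holiday, the date is unchanged.
Deadline: Mar 15, 2018.

Mar 15, 2018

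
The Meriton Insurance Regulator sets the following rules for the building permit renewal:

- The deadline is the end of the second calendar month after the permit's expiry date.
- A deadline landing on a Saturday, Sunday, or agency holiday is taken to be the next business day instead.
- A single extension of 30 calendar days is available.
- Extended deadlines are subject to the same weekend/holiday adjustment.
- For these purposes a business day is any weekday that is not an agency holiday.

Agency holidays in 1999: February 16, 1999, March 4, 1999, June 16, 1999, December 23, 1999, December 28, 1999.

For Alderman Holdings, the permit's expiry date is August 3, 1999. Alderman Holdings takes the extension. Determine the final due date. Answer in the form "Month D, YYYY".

2 months after August 3, 1999 falls in October 1999; the last day of that month is October 31, 1999.
October 31, 1999 is a Sunday, so it moves to the next business day, November 1, 1999 (Monday).
The 30-calendar-day extension moves the deadline from November 1, 1999 to December 1, 1999.
December 1, 1999 (Wednesday) is already a business day.
Final deadline: December 1, 1999.

December 1, 1999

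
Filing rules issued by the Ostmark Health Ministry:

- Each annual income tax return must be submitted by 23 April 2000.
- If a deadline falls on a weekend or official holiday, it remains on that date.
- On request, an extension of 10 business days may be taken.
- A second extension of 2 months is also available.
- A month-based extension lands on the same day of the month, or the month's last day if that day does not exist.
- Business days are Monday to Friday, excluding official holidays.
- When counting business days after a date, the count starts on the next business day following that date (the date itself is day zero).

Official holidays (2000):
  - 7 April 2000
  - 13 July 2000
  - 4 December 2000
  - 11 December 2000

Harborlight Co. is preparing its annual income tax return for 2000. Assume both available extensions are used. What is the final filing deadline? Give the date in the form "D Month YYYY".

5 July 2000

The stated deadline is 23 April 2000.
No adjustment is made for weekends or holidays, so 23 April 2000 stands.
Applying the 10-business-day extension: 10 business days after 23 April 2000 is 5 May 2000.
5 May 2000 falls on a Friday. The rules make no weekend/holiday allowance, so it remains 5 May 2000.
Add 2 months to 5 May 2000: 5 July 2000.
5 July 2000 is a Wednesday; no weekend or holiday adjustment applies.
Final deadline: 5 July 2000.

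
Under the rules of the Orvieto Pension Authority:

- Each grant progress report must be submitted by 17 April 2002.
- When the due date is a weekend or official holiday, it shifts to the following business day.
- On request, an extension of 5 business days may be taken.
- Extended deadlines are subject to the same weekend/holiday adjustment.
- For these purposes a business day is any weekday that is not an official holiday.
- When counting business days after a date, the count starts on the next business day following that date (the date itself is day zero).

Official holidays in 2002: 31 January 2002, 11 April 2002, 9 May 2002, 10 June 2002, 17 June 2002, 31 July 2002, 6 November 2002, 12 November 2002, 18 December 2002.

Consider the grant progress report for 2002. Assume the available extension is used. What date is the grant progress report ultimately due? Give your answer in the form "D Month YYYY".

24 April 2002

The statutory due date is 17 April 2002.
17 April 2002 (Wednesday) is already a business day.
Counting 5 further business days from 17 April 2002 reaches 24 April 2002.
24 April 2002 falls on a Wednesday, which is a business day, so no adjustment is needed.
Final deadline: 24 April 2002.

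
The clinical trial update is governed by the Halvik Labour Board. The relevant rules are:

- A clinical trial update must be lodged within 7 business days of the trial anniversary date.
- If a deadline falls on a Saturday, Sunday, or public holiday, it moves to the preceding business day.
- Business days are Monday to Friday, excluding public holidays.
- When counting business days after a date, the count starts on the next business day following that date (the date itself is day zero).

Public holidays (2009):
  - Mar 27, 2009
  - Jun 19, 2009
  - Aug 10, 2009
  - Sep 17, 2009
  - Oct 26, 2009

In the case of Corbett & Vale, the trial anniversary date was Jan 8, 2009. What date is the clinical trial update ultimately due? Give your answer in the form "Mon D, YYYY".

Jan 19, 2009

Starting the day after Jan 8, 2009 and counting 7 business days lands on Jan 19, 2009.
Since Jan 19, 2009 is a Monday and not a holiday, the date is unchanged.
Final deadline: Jan 19, 2009.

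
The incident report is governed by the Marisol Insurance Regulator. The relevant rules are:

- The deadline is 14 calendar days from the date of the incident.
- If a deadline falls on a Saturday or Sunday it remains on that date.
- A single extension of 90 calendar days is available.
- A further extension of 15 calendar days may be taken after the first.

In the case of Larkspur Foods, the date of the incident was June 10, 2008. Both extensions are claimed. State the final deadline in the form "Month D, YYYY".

Adding 14 calendar days to June 10, 2008 gives June 24, 2008.
No adjustment is made for weekends or holidays, so June 24, 2008 stands.
The 90-calendar-day extension moves the deadline from June 24, 2008 to September 22, 2008.
September 22, 2008 is a Monday; no weekend or holiday adjustment applies.
Applying the 15-calendar-day extension: September 22, 2008 + 15 days = October 7, 2008.
October 7, 2008 is a Tuesday; no weekend or holiday adjustment applies.
So the filing is due October 7, 2008.

October 7, 2008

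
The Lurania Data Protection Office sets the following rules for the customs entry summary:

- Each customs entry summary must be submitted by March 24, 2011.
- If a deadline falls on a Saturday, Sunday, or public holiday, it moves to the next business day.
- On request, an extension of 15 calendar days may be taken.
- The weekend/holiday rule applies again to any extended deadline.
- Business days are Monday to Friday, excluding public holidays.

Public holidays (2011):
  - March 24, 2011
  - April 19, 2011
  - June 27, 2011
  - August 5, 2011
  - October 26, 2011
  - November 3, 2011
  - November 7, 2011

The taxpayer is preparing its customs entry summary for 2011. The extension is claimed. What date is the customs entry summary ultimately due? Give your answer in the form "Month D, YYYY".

April 11, 2011

The statutory due date is March 24, 2011.
March 24, 2011 is a listed holiday; the next business day is March 25, 2011 (Friday).
Add the 15 calendar-day extension to March 25, 2011: April 9, 2011.
Because April 9, 2011 is a Saturday, the deadline becomes April 11, 2011 (Monday).
Final deadline: April 11, 2011.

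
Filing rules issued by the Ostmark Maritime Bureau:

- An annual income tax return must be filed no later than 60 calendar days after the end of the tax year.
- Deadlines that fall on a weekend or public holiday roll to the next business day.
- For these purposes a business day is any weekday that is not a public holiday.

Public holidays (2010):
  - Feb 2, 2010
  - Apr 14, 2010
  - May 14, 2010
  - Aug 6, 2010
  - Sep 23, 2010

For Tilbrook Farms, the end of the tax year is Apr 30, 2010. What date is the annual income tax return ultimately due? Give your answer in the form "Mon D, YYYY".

Adding 60 calendar days to Apr 30, 2010 gives Jun 29, 2010.
Jun 29, 2010 falls on a Tuesday, which is a business day, so no adjustment is needed.
So the filing is due Jun 29, 2010.

Jun 29, 2010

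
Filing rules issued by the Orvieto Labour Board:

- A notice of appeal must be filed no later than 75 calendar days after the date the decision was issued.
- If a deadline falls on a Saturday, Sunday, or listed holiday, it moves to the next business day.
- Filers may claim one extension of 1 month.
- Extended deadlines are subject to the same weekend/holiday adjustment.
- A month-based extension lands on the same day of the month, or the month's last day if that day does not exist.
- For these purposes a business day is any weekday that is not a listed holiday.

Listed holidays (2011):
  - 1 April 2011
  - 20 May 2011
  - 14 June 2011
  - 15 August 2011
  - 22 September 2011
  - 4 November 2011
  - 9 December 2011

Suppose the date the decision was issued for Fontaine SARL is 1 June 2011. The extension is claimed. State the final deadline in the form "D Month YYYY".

16 September 2011

Adding 75 calendar days to 1 June 2011 gives 15 August 2011.
15 August 2011 is a listed holiday; the next business day is 16 August 2011 (Tuesday).
Applying the 1 month extension: 1 month after 16 August 2011 is 16 September 2011.
16 September 2011 falls on a Friday, which is a business day, so no adjustment is needed.
Final deadline: 16 September 2011.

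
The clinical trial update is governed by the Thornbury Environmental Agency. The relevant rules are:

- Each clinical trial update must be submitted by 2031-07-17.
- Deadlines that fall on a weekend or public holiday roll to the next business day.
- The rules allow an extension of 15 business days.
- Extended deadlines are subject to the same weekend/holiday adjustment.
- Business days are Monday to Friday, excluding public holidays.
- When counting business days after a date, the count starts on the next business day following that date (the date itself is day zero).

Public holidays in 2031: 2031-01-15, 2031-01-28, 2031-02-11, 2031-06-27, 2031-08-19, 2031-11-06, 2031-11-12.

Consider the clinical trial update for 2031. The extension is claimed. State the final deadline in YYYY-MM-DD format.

2031-08-07

The stated deadline is 2031-07-17.
Since 2031-07-17 is a Thursday and not a holiday, the date is unchanged.
Applying the 15-business-day extension: 15 business days after 2031-07-17 is 2031-08-07.
2031-08-07 falls on a Thursday, which is a business day, so no adjustment is needed.
So the filing is due 2031-08-07.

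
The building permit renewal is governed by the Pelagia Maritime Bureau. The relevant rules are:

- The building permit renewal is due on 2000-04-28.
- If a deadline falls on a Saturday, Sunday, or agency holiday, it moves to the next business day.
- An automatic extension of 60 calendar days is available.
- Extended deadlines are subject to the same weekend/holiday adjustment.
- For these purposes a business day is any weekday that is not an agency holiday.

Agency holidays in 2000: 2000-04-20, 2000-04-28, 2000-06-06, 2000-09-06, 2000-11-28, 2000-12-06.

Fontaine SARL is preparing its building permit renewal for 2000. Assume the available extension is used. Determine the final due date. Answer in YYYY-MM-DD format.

2000-06-30

The stated deadline is 2000-04-28.
2000-04-28 falls on a listed holiday. Rolling to the next business day gives 2000-05-01, a Monday.
Add the 60 calendar-day extension to 2000-05-01: 2000-06-30.
2000-06-30 is a Friday and not a listed holiday, so it stands.
So the filing is due 2000-06-30.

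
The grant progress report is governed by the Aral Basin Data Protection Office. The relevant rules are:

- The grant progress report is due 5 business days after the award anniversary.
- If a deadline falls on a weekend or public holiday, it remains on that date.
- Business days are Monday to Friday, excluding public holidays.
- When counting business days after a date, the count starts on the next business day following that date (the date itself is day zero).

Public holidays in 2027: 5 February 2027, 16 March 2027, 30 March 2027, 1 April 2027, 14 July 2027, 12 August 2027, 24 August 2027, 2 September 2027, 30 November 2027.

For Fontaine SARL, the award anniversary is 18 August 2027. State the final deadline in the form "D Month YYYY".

26 August 2027

Starting the day after 18 August 2027 and counting 5 business days lands on 26 August 2027.
26 August 2027 is a Thursday; no weekend or holiday adjustment applies.
The final due date is 26 August 2027.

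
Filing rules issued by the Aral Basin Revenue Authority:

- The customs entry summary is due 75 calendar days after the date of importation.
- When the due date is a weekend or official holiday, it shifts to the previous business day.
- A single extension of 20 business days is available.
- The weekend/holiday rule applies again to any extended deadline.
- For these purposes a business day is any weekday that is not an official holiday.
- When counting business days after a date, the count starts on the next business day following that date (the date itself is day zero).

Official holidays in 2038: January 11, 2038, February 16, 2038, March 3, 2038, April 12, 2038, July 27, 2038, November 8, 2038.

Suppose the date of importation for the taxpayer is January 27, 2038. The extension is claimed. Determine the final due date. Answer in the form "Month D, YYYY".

From January 27, 2038, 75 calendar days later is April 12, 2038.
Because April 12, 2038 is a listed holiday, the deadline becomes April 9, 2038 (Friday).
Applying the 20-business-day extension: 20 business days after April 9, 2038 is May 10, 2038.
May 10, 2038 (Monday) is already a business day.
The final due date is May 10, 2038.

May 10, 2038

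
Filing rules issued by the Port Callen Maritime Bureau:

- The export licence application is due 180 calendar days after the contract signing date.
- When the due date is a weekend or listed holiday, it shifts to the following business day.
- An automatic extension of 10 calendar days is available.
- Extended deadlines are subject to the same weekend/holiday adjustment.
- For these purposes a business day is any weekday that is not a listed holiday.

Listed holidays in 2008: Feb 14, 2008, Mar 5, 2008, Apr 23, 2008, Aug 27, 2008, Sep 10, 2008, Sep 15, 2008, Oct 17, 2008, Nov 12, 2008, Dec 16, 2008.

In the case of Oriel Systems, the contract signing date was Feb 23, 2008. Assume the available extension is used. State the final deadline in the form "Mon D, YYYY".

180 calendar days after Feb 23, 2008 is Aug 21, 2008.
Aug 21, 2008 (Thursday) is already a business day.
With the 10-day extension, Aug 21, 2008 becomes Aug 31, 2008.
Aug 31, 2008 is a Sunday; the next business day is Sep 1, 2008 (Monday).
So the filing is due Sep 1, 2008.

Sep 1, 2008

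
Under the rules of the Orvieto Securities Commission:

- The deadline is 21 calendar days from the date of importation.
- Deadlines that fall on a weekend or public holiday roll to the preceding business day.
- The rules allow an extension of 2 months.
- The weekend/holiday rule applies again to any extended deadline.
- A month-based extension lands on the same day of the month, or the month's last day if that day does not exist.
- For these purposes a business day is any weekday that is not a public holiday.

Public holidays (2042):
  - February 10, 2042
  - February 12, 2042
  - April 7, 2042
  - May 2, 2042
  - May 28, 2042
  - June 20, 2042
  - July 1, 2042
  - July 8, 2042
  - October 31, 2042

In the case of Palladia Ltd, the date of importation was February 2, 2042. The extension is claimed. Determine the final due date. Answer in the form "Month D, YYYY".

From February 2, 2042, 21 calendar days later is February 23, 2042.
February 23, 2042 is a Sunday; the preceding business day is February 21, 2042 (Friday).
The 2 months extension carries February 21, 2042 to April 21, 2042.
April 21, 2042 falls on a Monday, which is a business day, so no adjustment is needed.
Final deadline: April 21, 2042.

April 21, 2042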